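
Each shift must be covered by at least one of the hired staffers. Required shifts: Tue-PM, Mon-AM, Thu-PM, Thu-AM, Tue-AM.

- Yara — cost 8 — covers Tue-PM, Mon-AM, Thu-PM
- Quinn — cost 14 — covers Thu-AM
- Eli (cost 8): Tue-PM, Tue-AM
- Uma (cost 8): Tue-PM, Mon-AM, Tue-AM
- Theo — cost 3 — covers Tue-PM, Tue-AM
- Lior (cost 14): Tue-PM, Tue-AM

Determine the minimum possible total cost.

25

This is an integer covering problem.
Choose Yara, Quinn, and Theo: together they cover Tue-PM, Mon-AM, Thu-PM, Thu-AM, Tue-AM — every shift.
Total cost: 8 + 14 + 3 = 25.
No cover costs less than 25.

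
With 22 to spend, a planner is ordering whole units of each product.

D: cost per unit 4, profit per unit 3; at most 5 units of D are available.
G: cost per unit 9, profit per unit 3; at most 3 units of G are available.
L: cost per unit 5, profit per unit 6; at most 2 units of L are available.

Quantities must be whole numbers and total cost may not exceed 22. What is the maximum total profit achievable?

This is a bounded integer knapsack.
2×D and 2×L: cost 18 ≤ 22, profit 2·3 + 2·6 = 18.
3×D and 2×L: cost 22 ≤ 22, profit 3·3 + 2·6 = 21.
Best is 21.

21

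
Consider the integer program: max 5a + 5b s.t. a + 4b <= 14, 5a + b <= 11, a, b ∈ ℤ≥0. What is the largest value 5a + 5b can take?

20

The continuous relaxation peaks at (1.58, 3.11) with value 23.42; rounding to a feasible lattice point costs some objective.
(a,b)=(1,3): 1·1+4·3=13≤14, 5·1+1·3=8≤11, objective 20.
(a,b)=(1,2): 1·1+4·2=9≤14, 5·1+1·2=7≤11, objective 15.
(a,b)=(0,3): 1·0+4·3=12≤14, 5·0+1·3=3≤11, objective 15.
(a,b)=(0,2): 1·0+4·2=8≤14, 5·0+1·2=2≤11, objective 10.
The best lattice point is (1,3), giving 20.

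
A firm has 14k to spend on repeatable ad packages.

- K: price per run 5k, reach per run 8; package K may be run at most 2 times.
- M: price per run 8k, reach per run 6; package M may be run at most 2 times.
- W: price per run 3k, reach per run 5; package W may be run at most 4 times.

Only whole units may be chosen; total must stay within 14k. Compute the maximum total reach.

W has the best ratio (5/3); taking only W gives at most 4×5 = 20 (stopped by the price limit).
Mixing does better — 1×K and 3×W: price 14 ≤ 14, reach 1·8 + 3·5 = 23.

23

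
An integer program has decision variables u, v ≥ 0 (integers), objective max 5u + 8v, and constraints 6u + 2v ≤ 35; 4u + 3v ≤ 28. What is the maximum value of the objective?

72

(u,v)=(0,9): 6·0+2·9=18≤35, 4·0+3·9=27≤28, objective 72.
(u,v)=(1,8): 6·1+2·8=22≤35, 4·1+3·8=28≤28, objective 69.
(u,v)=(0,8): 6·0+2·8=16≤35, 4·0+3·8=24≤28, objective 64.
Maximum is 72 at (u,v)=(0,9).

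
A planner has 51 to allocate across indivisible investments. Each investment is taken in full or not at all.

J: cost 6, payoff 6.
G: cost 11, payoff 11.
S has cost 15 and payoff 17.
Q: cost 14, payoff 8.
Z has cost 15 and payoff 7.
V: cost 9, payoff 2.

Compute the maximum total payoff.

This is a 0-1 knapsack instance.
J + G + S + Q: cost 6 + 11 + 15 + 14 = 46 ≤ 51, payoff 6 + 11 + 17 + 8 = 42.
J + G + S + Z: cost 6 + 11 + 15 + 15 = 47 ≤ 51, payoff 6 + 11 + 17 + 7 = 41.
Best is J, G, S, and Q with total payoff 42.

42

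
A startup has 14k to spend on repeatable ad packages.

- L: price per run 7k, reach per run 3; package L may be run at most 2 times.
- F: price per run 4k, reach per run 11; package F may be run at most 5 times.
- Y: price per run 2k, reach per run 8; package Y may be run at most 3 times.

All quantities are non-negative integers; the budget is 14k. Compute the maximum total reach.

46

3×F and 1×Y: price 14 ≤ 14, reach 3·11 + 1·8 = 41.
2×F and 3×Y: price 14 ≤ 14, reach 2·11 + 3·8 = 46.
Best is 46.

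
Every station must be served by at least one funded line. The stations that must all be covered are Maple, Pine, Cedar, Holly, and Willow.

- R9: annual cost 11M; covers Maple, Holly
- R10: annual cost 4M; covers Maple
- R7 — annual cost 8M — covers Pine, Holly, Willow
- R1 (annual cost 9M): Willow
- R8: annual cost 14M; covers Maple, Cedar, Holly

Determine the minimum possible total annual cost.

22

Choose R7 and R8: together they cover Maple, Pine, Cedar, Holly, Willow — every station.
Total annual cost: 8 + 14 = 22.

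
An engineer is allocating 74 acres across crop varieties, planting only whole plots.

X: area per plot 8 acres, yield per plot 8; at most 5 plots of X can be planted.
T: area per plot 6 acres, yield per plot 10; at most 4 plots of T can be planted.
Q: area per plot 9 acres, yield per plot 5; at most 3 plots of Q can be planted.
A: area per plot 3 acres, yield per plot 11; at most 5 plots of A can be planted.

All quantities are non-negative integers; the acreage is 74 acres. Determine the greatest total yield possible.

127

5×X, 3×T, and 5×A: area 73 ≤ 74, yield 5·8 + 3·10 + 5·11 = 125.
4×X, 4×T, and 5×A: area 71 ≤ 74, yield 4·8 + 4·10 + 5·11 = 127.
Best is 127.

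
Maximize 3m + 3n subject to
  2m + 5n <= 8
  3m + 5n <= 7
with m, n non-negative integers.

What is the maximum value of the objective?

Relaxing integrality, the LP optimum is 7.00 at (m,n) = (2.33, 0), which is not an integer point.
(m,n)=(2,0): 2·2+5·0=4≤8, 3·2+5·0=6≤7, objective 6.
(m,n)=(1,0): 2·1+5·0=2≤8, 3·1+5·0=3≤7, objective 3.
The best lattice point is (2,0), giving 6.

6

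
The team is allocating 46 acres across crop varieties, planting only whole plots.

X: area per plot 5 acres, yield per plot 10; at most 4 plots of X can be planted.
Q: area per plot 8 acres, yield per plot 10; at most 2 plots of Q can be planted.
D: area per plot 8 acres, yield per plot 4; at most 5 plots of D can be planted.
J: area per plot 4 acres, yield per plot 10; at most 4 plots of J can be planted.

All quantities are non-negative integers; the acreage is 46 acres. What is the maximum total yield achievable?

90

This is a bounded integer knapsack.
4×X, 1×Q, and 4×J: area 44 ≤ 46, yield 4·10 + 1·10 + 4·10 = 90.
4×X, 1×D, and 4×J: area 44 ≤ 46, yield 4·10 + 1·4 + 4·10 = 84.
Best is 90.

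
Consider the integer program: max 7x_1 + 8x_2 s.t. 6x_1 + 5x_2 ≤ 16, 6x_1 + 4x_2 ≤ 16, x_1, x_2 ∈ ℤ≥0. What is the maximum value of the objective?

Relaxing integrality, the LP optimum is 25.60 at (x_1,x_2) = (0, 3.2), which is not an integer point.
(x_1,x_2)=(0,3): 6·0+5·3=15≤16, 6·0+4·3=12≤16, objective 24.
(x_1,x_2)=(1,2): 6·1+5·2=16≤16, 6·1+4·2=14≤16, objective 23.
(x_1,x_2)=(0,2): 6·0+5·2=10≤16, 6·0+4·2=8≤16, objective 16.
The best lattice point is (0,3), giving 24.

24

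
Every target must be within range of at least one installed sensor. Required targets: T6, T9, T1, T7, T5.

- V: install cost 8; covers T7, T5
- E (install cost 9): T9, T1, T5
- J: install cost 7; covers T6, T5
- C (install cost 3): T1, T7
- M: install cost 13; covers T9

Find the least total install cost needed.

Choose E, J, and C: together they cover T6, T9, T1, T7, T5 — every target.
Total install cost: 9 + 7 + 3 = 19.
No cover costs less than 19.

19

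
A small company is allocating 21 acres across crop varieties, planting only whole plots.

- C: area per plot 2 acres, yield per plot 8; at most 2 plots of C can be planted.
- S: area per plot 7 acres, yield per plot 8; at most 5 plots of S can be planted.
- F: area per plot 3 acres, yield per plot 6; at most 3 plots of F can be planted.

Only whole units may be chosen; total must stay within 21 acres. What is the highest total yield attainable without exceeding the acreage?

This is a bounded integer knapsack.
C has the best ratio (8/2); taking only C gives at most 2×8 = 16 (stopped by the supply cap of 2).
Mixing does better — 2×C, 1×S, and 3×F: area 20 ≤ 21, yield 2·8 + 1·8 + 3·6 = 42.

42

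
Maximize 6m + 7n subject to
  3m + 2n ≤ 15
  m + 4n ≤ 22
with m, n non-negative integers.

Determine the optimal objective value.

41

The continuous relaxation peaks at (1.6, 5.1) with value 45.30; rounding to a feasible lattice point costs some objective.
(m,n)=(1,5): 3·1+2·5=13≤15, 1·1+4·5=21≤22, objective 41.
(m,n)=(2,4): 3·2+2·4=14≤15, 1·2+4·4=18≤22, objective 40.
(m,n)=(0,5): 3·0+2·5=10≤15, 1·0+4·5=20≤22, objective 35.
No feasible integer point exceeds 41.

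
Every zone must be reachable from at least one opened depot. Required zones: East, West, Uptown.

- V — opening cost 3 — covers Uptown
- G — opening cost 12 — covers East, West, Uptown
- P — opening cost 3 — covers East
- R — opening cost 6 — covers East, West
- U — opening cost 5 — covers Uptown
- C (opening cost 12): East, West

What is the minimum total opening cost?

This is a weighted set-cover instance.
The greedy cost-per-new-zone heuristic would pick V, P, and R for 12, but a cheaper cover exists.
Choose V and R: together they cover East, West, Uptown — every zone.
Total opening cost: 3 + 6 = 9.
No cover costs less than 9.

9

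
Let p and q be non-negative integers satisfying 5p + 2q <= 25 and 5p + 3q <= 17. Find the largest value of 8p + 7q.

(p,q)=(1,4): 5·1+2·4=13≤25, 5·1+3·4=17≤17, objective 36.
(p,q)=(0,5): 5·0+2·5=10≤25, 5·0+3·5=15≤17, objective 35.
The best lattice point is (1,4), giving 36.

36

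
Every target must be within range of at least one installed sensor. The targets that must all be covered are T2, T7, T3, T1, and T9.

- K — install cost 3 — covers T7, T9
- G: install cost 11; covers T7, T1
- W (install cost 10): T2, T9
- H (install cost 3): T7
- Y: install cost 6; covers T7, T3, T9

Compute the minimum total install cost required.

27

The greedy cost-per-new-target heuristic would pick K, Y, W, and G for 30, but a cheaper cover exists.
Choose G, W, and Y: together they cover T2, T7, T3, T1, T9 — every target.
Total install cost: 11 + 10 + 6 = 27.
No cover costs less than 27.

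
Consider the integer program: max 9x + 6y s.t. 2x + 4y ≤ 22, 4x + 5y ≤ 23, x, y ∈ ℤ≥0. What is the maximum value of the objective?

45

The continuous relaxation peaks at (5.75, 0) with value 51.75; rounding to a feasible lattice point costs some objective.
(x,y)=(5,0): 2·5+4·0=10≤22, 4·5+5·0=20≤23, objective 45.
(x,y)=(4,1): 2·4+4·1=12≤22, 4·4+5·1=21≤23, objective 42.
(x,y)=(4,0): 2·4+4·0=8≤22, 4·4+5·0=16≤23, objective 36.
The best lattice point is (5,0), giving 45.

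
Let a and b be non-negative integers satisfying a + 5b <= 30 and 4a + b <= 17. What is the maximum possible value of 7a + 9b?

66

The continuous relaxation peaks at (2.89, 5.42) with value 69.05; rounding to a feasible lattice point costs some objective.
(a,b)=(3,5): 1·3+5·5=28≤30, 4·3+1·5=17≤17, objective 66.
(a,b)=(2,5): 1·2+5·5=27≤30, 4·2+1·5=13≤17, objective 59.
Maximum is 66 at (a,b)=(3,5).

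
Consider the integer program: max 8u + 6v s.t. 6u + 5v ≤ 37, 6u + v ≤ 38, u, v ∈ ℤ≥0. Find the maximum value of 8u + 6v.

48

(u,v)=(6,0) is feasible, giving 48.
(u,v)=(5,1) is feasible, giving 46.
(u,v)=(5,0) is feasible, giving 40.
No feasible integer point exceeds 48.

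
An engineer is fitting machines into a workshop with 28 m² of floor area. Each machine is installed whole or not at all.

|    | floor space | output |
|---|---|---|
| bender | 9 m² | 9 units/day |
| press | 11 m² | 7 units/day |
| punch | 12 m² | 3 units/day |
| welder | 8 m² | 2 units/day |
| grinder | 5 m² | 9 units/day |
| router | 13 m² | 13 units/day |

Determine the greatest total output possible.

31

Allowing fractional choices, the relaxed optimum would be about 31.6, but machines are indivisible.
welder + grinder + router: floor space 8 + 5 + 13 = 26 ≤ 28, output 2 + 9 + 13 = 24.
bender + press + grinder: floor space 9 + 11 + 5 = 25 ≤ 28, output 9 + 7 + 9 = 25.
bender + grinder + router: floor space 9 + 5 + 13 = 27 ≤ 28, output 9 + 9 + 13 = 31.
Best is bender, grinder, and router with total output 31.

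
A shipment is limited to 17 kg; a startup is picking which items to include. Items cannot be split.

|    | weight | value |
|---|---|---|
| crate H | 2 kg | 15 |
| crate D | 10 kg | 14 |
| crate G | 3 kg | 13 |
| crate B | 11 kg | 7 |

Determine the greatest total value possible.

Allowing fractional choices, the relaxed optimum would be about 43.3, but items are indivisible.
crate H + crate D: weight 2 + 10 = 12 ≤ 17, value 15 + 14 = 29.
crate H + crate G + crate B: weight 2 + 3 + 11 = 16 ≤ 17, value 15 + 13 + 7 = 35.
crate H + crate D + crate G: weight 2 + 10 + 3 = 15 ≤ 17, value 15 + 14 + 13 = 42.
Best is crate H, crate D, and crate G with total value 42.

42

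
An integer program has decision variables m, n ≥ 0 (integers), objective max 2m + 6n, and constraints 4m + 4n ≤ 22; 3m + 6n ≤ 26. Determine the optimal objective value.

The continuous relaxation peaks at (0, 4.33) with value 26.00; rounding to a feasible lattice point costs some objective.
(m,n)=(0,4): 4·0+4·4=16≤22, 3·0+6·4=24≤26, objective 24.
(m,n)=(1,3): 4·1+4·3=16≤22, 3·1+6·3=21≤26, objective 20.
Maximum is 24 at (m,n)=(0,4).

24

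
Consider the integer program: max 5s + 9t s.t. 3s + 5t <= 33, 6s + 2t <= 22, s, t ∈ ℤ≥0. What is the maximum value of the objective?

59

(s,t)=(1,6): 3·1+5·6=33≤33, 6·1+2·6=18≤22, objective 59.
(s,t)=(2,5): 3·2+5·5=31≤33, 6·2+2·5=22≤22, objective 55.
No feasible integer point exceeds 59.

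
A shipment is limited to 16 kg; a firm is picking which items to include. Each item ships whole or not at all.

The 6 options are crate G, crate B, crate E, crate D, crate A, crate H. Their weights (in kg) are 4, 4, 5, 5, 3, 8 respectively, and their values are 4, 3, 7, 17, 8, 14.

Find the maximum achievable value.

39

Treat it as a binary knapsack problem.
crate G + crate B + crate D + crate A: weight 4 + 4 + 5 + 3 = 16 ≤ 16, value 4 + 3 + 17 + 8 = 32.
crate E + crate D + crate A: weight 5 + 5 + 3 = 13 ≤ 16, value 7 + 17 + 8 = 32.
crate D + crate A + crate H: weight 5 + 3 + 8 = 16 ≤ 16, value 17 + 8 + 14 = 39.
Best is crate D, crate A, and crate H with total value 39.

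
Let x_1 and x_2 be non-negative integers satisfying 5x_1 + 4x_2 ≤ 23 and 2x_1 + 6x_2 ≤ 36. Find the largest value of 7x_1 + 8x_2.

40

(x_1,x_2)=(0,5) is feasible, giving 40.
(x_1,x_2)=(1,4) is feasible, giving 39.
Maximum is 40 at (x_1,x_2)=(0,5).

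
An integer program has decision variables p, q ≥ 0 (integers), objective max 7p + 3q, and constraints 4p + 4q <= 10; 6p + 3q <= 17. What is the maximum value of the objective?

14

Relaxing integrality, the LP optimum is 17.50 at (p,q) = (2.5, 0), which is not an integer point.
(p,q)=(2,0): 4·2+4·0=8≤10, 6·2+3·0=12≤17, objective 14.
(p,q)=(1,1): 4·1+4·1=8≤10, 6·1+3·1=9≤17, objective 10.
The best lattice point is (2,0), giving 14.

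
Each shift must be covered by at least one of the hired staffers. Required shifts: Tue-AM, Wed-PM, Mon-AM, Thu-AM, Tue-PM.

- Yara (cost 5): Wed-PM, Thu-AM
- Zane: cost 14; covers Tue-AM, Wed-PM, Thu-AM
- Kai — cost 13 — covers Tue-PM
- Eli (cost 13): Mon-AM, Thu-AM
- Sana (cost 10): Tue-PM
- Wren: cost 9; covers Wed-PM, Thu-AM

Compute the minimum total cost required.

The greedy cost-per-new-shift heuristic would pick Yara, Sana, Eli, and Zane for 42, but a cheaper cover exists.
Choose Zane, Eli, and Sana: together they cover Tue-AM, Wed-PM, Mon-AM, Thu-AM, Tue-PM — every shift.
Total cost: 14 + 13 + 10 = 37.
No cover costs less than 37.

37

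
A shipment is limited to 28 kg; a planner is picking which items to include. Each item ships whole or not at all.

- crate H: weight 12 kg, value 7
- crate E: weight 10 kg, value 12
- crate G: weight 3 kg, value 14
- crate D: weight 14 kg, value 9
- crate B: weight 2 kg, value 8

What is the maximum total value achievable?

crate E + crate G + crate B: weight 10 + 3 + 2 = 15 ≤ 28, value 12 + 14 + 8 = 34.
crate H + crate E + crate G + crate B: weight 12 + 10 + 3 + 2 = 27 ≤ 28, value 7 + 12 + 14 + 8 = 41.
crate E + crate G + crate D: weight 10 + 3 + 14 = 27 ≤ 28, value 12 + 14 + 9 = 35.
Best is crate H, crate E, crate G, and crate B with total value 41.

41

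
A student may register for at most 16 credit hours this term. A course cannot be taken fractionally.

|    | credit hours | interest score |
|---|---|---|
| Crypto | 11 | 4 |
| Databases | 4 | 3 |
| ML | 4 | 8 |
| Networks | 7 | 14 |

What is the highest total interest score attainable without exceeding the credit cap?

Allowing fractional choices, the relaxed optimum would be about 25.4, but courses are indivisible.
Databases + ML + Networks: credit hours 4 + 4 + 7 = 15 ≤ 16, interest score 3 + 8 + 14 = 25.
ML + Networks: credit hours 4 + 7 = 11 ≤ 16, interest score 8 + 14 = 22.
Databases + Networks: credit hours 4 + 7 = 11 ≤ 16, interest score 3 + 14 = 17.
Best is Databases, ML, and Networks with total interest score 25.

25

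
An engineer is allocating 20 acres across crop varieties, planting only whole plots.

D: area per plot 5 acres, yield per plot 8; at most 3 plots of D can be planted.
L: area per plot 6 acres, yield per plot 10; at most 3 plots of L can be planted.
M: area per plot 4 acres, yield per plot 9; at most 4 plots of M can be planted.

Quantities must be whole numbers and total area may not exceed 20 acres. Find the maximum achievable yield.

38

M has the best ratio (9/4); taking only M gives at most 4×9 = 36 (stopped by the supply cap of 4).
Mixing does better — 2×L and 2×M: area 20 ≤ 20, yield 2·10 + 2·9 = 38.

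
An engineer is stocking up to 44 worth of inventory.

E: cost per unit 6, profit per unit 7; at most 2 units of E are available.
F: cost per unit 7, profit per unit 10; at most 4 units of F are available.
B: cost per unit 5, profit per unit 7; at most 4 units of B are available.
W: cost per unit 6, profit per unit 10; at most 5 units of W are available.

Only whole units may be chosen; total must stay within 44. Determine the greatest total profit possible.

70

W has the best ratio (10/6); taking only W gives at most 5×10 = 50 (stopped by the supply cap of 5).
Mixing does better — 2×F and 5×W: cost 44 ≤ 44, profit 2·10 + 5·10 = 70.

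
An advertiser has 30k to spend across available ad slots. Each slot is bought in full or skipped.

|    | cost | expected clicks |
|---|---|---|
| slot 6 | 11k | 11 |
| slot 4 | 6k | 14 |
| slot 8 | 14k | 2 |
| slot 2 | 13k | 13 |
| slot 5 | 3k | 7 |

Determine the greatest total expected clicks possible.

38

slot 4 + slot 2 + slot 5: cost 6 + 13 + 3 = 22 ≤ 30, expected clicks 14 + 13 + 7 = 34.
slot 6 + slot 4 + slot 2: cost 11 + 6 + 13 = 30 ≤ 30, expected clicks 11 + 14 + 13 = 38.
Best is slot 6, slot 4, and slot 2 with total expected clicks 38.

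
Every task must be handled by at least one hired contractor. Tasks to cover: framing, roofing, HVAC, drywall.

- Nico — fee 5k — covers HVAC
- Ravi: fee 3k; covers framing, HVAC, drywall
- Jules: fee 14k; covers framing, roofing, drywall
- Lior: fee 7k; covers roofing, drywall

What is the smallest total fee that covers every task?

10

Choose Ravi and Lior: together they cover framing, roofing, HVAC, drywall — every task.
Total fee: 3 + 7 = 10.
No cover costs less than 10.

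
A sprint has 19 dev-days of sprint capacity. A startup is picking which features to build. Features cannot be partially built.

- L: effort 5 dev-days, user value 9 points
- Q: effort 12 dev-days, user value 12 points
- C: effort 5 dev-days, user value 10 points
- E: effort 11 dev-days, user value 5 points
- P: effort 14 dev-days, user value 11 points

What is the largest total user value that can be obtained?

Allowing fractional choices, the relaxed optimum would be about 28.0, but features are indivisible.
Q + C: effort 12 + 5 = 17 ≤ 19, user value 12 + 10 = 22.
L + Q: effort 5 + 12 = 17 ≤ 19, user value 9 + 12 = 21.
Best is Q and C with total user value 22.

22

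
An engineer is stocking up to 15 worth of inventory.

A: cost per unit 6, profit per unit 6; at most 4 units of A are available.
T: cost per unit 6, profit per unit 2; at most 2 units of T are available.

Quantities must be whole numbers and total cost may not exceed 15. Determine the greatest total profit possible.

12

A has the best ratio (6/6); taking only A gives at most 2×6 = 12 (stopped by the cost limit).
Optimal: 2×A: cost 12 ≤ 15, profit 2·6 = 12.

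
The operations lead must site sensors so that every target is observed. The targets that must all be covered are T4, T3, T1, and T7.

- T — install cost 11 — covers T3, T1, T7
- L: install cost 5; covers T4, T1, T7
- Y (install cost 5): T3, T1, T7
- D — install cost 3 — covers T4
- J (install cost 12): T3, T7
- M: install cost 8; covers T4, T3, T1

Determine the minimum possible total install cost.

8

The greedy cost-per-new-target heuristic would pick L and Y for 10, but a cheaper cover exists.
Choose Y and D: together they cover T4, T3, T1, T7 — every target.
Total install cost: 5 + 3 = 8.
No cover costs less than 8.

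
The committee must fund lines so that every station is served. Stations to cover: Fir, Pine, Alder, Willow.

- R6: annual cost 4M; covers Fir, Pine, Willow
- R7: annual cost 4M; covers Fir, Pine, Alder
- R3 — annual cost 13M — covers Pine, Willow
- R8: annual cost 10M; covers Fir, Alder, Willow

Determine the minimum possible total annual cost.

Choose R6 and R7: together they cover Fir, Pine, Alder, Willow — every station.
Total annual cost: 4 + 4 = 8.
No cover costs less than 8.

8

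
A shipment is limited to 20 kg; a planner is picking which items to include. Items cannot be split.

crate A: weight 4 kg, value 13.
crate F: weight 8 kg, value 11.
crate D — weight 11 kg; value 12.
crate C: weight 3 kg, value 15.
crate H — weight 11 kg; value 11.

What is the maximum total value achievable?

Allowing fractional choices, the relaxed optimum would be about 44.5, but items are indivisible.
crate A + crate F + crate C: weight 4 + 8 + 3 = 15 ≤ 20, value 13 + 11 + 15 = 39.
crate A + crate C + crate H: weight 4 + 3 + 11 = 18 ≤ 20, value 13 + 15 + 11 = 39.
crate A + crate D + crate C: weight 4 + 11 + 3 = 18 ≤ 20, value 13 + 12 + 15 = 40.
Best is crate A, crate D, and crate C with total value 40.

40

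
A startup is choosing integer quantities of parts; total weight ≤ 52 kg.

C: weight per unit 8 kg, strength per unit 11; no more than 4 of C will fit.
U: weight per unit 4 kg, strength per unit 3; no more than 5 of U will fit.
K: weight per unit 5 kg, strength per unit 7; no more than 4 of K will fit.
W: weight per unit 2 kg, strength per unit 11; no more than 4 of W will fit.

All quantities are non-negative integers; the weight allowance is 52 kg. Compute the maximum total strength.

105

4×C, 2×K, and 4×W: weight 50 ≤ 52, strength 4·11 + 2·7 + 4·11 = 102.
3×C, 4×K, and 4×W: weight 52 ≤ 52, strength 3·11 + 4·7 + 4·11 = 105.
Best is 105.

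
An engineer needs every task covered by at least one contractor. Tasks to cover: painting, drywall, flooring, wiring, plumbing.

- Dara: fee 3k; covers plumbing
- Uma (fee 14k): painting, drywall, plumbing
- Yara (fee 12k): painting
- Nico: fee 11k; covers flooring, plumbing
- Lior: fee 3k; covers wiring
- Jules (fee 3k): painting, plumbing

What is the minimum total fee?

28

This is an integer covering problem.
Choose Uma, Nico, and Lior: together they cover painting, drywall, flooring, wiring, plumbing — every task.
Total fee: 14 + 11 + 3 = 28.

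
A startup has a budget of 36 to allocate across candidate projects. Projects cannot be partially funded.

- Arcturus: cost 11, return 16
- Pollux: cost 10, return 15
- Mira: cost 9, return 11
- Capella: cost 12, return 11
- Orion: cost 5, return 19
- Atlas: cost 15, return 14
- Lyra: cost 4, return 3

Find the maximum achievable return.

Pollux + Mira + Capella + Orion: cost 10 + 9 + 12 + 5 = 36 ≤ 36, return 15 + 11 + 11 + 19 = 56.
Arcturus + Pollux + Mira + Orion: cost 11 + 10 + 9 + 5 = 35 ≤ 36, return 16 + 15 + 11 + 19 = 61.
Best is Arcturus, Pollux, Mira, and Orion with total return 61.

61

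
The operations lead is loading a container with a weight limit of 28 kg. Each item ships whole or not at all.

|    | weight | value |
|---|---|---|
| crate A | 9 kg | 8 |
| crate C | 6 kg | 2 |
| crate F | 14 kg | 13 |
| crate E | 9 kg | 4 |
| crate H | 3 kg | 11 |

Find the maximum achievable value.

Take crate A, crate F, and crate H: weight 9 + 14 + 3 = 26 ≤ 28, value 8 + 13 + 11 = 32.
No other feasible combination does better.

32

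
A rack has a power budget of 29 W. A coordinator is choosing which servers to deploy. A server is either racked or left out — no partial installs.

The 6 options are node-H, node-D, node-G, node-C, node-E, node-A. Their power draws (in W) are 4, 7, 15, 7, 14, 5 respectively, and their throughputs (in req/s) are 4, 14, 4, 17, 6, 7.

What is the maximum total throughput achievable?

42

Allowing fractional choices, the relaxed optimum would be about 44.6, but servers are indivisible.
node-D + node-C + node-E: power draw 7 + 7 + 14 = 28 ≤ 29, throughput 14 + 17 + 6 = 37.
node-H + node-D + node-C + node-A: power draw 4 + 7 + 7 + 5 = 23 ≤ 29, throughput 4 + 14 + 17 + 7 = 42.
node-D + node-C + node-A: power draw 7 + 7 + 5 = 19 ≤ 29, throughput 14 + 17 + 7 = 38.
Best is node-H, node-D, node-C, and node-A with total throughput 42.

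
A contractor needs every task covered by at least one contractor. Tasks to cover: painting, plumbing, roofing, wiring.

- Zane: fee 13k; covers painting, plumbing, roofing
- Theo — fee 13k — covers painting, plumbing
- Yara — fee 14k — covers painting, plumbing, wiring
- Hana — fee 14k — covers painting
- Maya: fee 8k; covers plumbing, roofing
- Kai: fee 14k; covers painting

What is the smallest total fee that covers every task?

22

Choose Yara and Maya: together they cover painting, plumbing, roofing, wiring — every task.
Total fee: 14 + 8 = 22.
No cover costs less than 22.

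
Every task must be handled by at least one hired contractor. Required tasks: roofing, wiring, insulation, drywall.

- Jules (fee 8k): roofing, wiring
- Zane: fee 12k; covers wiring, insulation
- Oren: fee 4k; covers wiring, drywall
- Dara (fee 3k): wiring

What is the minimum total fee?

24

Choose Jules, Zane, and Oren: together they cover roofing, wiring, insulation, drywall — every task.
Total fee: 8 + 12 + 4 = 24.
No cover costs less than 24.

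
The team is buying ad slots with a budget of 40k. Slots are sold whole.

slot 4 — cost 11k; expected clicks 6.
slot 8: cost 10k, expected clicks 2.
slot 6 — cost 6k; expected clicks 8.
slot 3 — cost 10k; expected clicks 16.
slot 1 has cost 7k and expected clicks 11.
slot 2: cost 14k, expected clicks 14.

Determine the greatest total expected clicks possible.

slot 3 + slot 1 + slot 2: cost 10 + 7 + 14 = 31 ≤ 40, expected clicks 16 + 11 + 14 = 41.
slot 6 + slot 3 + slot 1 + slot 2: cost 6 + 10 + 7 + 14 = 37 ≤ 40, expected clicks 8 + 16 + 11 + 14 = 49.
Best is slot 6, slot 3, slot 1, and slot 2 with total expected clicks 49.

49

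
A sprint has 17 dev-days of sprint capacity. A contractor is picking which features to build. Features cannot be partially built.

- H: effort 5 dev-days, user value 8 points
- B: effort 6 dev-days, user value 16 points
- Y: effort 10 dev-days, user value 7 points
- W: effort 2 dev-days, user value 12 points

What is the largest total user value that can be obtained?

36

H + B + W: effort 5 + 6 + 2 = 13 ≤ 17, user value 8 + 16 + 12 = 36.
B + W: effort 6 + 2 = 8 ≤ 17, user value 16 + 12 = 28.
H + Y + W: effort 5 + 10 + 2 = 17 ≤ 17, user value 8 + 7 + 12 = 27.
Best is H, B, and W with total user value 36.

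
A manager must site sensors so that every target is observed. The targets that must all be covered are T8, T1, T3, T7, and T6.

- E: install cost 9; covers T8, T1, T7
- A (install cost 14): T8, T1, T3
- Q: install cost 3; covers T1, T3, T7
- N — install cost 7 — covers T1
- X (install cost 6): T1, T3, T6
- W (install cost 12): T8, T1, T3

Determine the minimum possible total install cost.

This is an integer covering problem.
The greedy cost-per-new-target heuristic would pick Q, X, and E for 18, but a cheaper cover exists.
Choose E and X: together they cover T8, T1, T3, T7, T6 — every target.
Total install cost: 9 + 6 = 15.
No cover costs less than 15.

15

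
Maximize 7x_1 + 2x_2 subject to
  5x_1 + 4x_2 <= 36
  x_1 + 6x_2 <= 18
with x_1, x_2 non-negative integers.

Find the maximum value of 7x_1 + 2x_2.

The continuous relaxation peaks at (7.2, 0) with value 50.40; rounding to a feasible lattice point costs some objective.
(x_1,x_2)=(7,0): 5·7+4·0=35≤36, 1·7+6·0=7≤18, objective 49.
(x_1,x_2)=(6,1): 5·6+4·1=34≤36, 1·6+6·1=12≤18, objective 44.
The best lattice point is (7,0), giving 49.

49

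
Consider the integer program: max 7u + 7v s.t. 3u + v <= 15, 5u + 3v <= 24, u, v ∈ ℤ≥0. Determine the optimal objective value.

56

(u,v)=(0,8): 3·0+1·8=8≤15, 5·0+3·8=24≤24, objective 56.
(u,v)=(0,7): 3·0+1·7=7≤15, 5·0+3·7=21≤24, objective 49.
Maximum is 56 at (u,v)=(0,8).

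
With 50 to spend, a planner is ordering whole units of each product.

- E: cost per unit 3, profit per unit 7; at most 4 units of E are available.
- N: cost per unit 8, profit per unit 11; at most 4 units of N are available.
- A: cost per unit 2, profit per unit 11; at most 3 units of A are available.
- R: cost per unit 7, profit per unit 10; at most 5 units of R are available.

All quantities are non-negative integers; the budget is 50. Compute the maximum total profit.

105

4×E, 4×N, and 3×A: cost 50 ≤ 50, profit 4·7 + 4·11 + 3·11 = 105.
3×E, 3×A, and 5×R: cost 50 ≤ 50, profit 3·7 + 3·11 + 5·10 = 104.
Best is 105.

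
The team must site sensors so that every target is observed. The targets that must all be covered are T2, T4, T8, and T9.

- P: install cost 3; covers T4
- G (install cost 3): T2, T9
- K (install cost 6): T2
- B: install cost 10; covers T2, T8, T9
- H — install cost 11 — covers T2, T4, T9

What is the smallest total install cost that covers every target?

13

This is a weighted set-cover instance.
The greedy cost-per-new-target heuristic would pick G, P, and B for 16, but a cheaper cover exists.
Choose P and B: together they cover T2, T4, T8, T9 — every target.
Total install cost: 3 + 10 = 13.
No cover costs less than 13.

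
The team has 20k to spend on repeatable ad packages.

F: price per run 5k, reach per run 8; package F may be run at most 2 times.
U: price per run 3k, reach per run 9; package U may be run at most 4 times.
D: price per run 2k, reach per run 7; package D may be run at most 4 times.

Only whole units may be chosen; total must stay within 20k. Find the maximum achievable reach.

Take 4×U and 4×D: price 20 ≤ 20, reach 4·9 + 4·7 = 64.
D has the best ratio (7/2) and is taken to its limit of 4; remaining capacity is filled optimally with the others.

64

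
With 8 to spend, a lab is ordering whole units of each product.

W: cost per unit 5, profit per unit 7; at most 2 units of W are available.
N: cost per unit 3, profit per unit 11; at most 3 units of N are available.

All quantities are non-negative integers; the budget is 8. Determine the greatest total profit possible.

22

1×W and 1×N: cost 8 ≤ 8, profit 1·7 + 1·11 = 18.
2×N: cost 6 ≤ 8, profit 2·11 = 22.
Best is 22.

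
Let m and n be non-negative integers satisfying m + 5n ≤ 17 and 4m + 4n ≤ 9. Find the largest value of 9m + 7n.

(m,n)=(2,0): 1·2+5·0=2≤17, 4·2+4·0=8≤9, objective 18.
(m,n)=(1,1): 1·1+5·1=6≤17, 4·1+4·1=8≤9, objective 16.
(m,n)=(1,0): 1·1+5·0=1≤17, 4·1+4·0=4≤9, objective 9.
Maximum is 18 at (m,n)=(2,0).

18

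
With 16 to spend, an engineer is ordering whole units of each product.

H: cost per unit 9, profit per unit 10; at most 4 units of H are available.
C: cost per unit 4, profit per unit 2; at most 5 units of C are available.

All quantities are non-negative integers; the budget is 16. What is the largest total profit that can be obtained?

12

This is a bounded integer knapsack.
1×H and 1×C: cost 13 ≤ 16, profit 1·10 + 1·2 = 12.
1×H: cost 9 ≤ 16, profit 1·10 = 10.
Best is 12.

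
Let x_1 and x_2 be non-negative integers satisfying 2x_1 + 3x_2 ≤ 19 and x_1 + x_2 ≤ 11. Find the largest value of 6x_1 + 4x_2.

54

The continuous relaxation peaks at (9.5, 0) with value 57.00; rounding to a feasible lattice point costs some objective.
(x_1,x_2)=(9,0): 2·9+3·0=18≤19, 1·9+1·0=9≤11, objective 54.
(x_1,x_2)=(8,1): 2·8+3·1=19≤19, 1·8+1·1=9≤11, objective 52.
Maximum is 54 at (x_1,x_2)=(9,0).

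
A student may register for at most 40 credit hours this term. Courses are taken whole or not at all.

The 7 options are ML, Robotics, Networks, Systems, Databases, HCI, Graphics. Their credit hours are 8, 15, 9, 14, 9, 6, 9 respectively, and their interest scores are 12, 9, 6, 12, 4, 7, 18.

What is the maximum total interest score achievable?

49

ML + Systems + HCI + Graphics: credit hours 8 + 14 + 6 + 9 = 37 ≤ 40, interest score 12 + 12 + 7 + 18 = 49.
ML + Networks + Systems + Graphics: credit hours 8 + 9 + 14 + 9 = 40 ≤ 40, interest score 12 + 6 + 12 + 18 = 48.
Best is ML, Systems, HCI, and Graphics with total interest score 49.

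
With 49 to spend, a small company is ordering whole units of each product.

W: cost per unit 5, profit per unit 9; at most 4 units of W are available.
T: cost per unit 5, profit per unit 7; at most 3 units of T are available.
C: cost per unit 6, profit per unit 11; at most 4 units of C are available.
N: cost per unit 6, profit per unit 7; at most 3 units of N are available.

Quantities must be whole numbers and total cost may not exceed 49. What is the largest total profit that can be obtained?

This is a bounded integer knapsack.
C has the best ratio (11/6); taking only C gives at most 4×11 = 44 (stopped by the supply cap of 4).
Mixing does better — 4×W, 1×T, and 4×C: cost 49 ≤ 49, profit 4·9 + 1·7 + 4·11 = 87.

87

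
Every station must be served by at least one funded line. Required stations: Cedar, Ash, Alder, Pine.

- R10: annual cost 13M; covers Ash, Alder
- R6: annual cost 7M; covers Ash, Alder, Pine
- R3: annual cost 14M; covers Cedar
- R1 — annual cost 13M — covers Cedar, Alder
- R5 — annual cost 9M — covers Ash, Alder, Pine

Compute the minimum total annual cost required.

20

This is an integer covering problem.
Choose R6 and R1: together they cover Cedar, Ash, Alder, Pine — every station.
Total annual cost: 7 + 13 = 20.
No cover costs less than 20.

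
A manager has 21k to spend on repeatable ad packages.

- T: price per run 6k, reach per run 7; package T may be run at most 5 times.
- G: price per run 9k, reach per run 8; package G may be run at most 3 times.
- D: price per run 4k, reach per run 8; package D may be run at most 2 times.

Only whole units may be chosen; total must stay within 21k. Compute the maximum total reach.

30

D has the best ratio (8/4); taking only D gives at most 2×8 = 16 (stopped by the supply cap of 2).
Mixing does better — 2×T and 2×D: price 20 ≤ 21, reach 2·7 + 2·8 = 30.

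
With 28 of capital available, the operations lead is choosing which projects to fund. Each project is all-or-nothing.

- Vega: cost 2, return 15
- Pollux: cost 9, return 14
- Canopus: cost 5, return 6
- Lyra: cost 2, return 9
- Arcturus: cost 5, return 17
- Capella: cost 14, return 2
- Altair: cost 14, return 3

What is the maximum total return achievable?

61

Allowing fractional choices, the relaxed optimum would be about 62.1, but projects are indivisible.
Vega + Pollux + Lyra + Arcturus: cost 2 + 9 + 2 + 5 = 18 ≤ 28, return 15 + 14 + 9 + 17 = 55.
Vega + Pollux + Canopus + Lyra + Arcturus: cost 2 + 9 + 5 + 2 + 5 = 23 ≤ 28, return 15 + 14 + 6 + 9 + 17 = 61.
Best is Vega, Pollux, Canopus, Lyra, and Arcturus with total return 61.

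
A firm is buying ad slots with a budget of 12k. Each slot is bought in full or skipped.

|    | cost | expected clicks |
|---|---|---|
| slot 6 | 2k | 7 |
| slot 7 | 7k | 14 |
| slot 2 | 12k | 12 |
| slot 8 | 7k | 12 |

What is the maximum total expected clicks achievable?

Allowing fractional choices, the relaxed optimum would be about 26.1, but ad slots are indivisible.
slot 7: cost 7 ≤ 12, expected clicks 14.
slot 6 + slot 8: cost 2 + 7 = 9 ≤ 12, expected clicks 7 + 12 = 19.
slot 6 + slot 7: cost 2 + 7 = 9 ≤ 12, expected clicks 7 + 14 = 21.
Best is slot 6 and slot 7 with total expected clicks 21.

21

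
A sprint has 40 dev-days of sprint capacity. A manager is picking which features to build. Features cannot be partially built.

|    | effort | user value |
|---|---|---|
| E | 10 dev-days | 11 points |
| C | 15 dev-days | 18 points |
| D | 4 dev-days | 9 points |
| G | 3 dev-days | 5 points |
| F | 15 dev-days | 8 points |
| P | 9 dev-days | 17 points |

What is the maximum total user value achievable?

55

Take E, C, D, and P: effort 10 + 15 + 4 + 9 = 38 ≤ 40, user value 11 + 18 + 9 + 17 = 55.
No other feasible combination does better.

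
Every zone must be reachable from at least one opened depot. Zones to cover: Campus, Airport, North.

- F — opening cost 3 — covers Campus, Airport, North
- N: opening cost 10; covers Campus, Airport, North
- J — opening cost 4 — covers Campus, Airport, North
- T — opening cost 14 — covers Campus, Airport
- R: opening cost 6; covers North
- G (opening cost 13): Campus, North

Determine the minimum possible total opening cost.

3

F alone covers Campus, Airport, North — every zone.
Total opening cost: 3.
No cover costs less than 3.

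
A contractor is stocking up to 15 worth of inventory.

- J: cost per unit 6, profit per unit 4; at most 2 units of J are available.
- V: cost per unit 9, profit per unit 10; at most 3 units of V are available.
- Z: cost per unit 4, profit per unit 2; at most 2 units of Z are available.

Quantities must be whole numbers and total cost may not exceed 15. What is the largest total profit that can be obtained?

This is a bounded integer knapsack.
V has the best ratio (10/9); taking only V gives at most 1×10 = 10 (stopped by the cost limit).
Mixing does better — 1×J and 1×V: cost 15 ≤ 15, profit 1·4 + 1·10 = 14.

14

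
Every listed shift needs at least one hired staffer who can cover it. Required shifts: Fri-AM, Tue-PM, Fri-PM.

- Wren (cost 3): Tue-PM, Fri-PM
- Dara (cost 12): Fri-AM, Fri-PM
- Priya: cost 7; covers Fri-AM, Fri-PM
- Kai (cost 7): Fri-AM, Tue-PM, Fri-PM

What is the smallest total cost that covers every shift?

The greedy cost-per-new-shift heuristic would pick Wren and Priya for 10, but a cheaper cover exists.
Kai alone covers Fri-AM, Tue-PM, Fri-PM — every shift.
Total cost: 7.
No cover costs less than 7.

7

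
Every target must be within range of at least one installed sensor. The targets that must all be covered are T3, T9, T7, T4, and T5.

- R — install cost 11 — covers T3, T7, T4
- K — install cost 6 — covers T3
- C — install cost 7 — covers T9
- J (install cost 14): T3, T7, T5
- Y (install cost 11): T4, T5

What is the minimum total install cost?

This is an integer covering problem.
Choose R, C, and Y: together they cover T3, T9, T7, T4, T5 — every target.
Total install cost: 11 + 7 + 11 = 29.
No cover costs less than 29.

29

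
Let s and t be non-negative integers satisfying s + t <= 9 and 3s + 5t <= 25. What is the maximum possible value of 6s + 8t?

(s,t)=(8,0): 1·8+1·0=8≤9, 3·8+5·0=24≤25, objective 48.
(s,t)=(7,0): 1·7+1·0=7≤9, 3·7+5·0=21≤25, objective 42.
The best lattice point is (8,0), giving 48.

48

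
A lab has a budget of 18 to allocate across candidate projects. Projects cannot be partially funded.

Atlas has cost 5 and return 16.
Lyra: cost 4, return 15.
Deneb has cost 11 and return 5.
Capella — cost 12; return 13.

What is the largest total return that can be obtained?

Allowing fractional choices, the relaxed optimum would be about 40.8, but projects are indivisible.
Atlas + Capella: cost 5 + 12 = 17 ≤ 18, return 16 + 13 = 29.
Lyra + Capella: cost 4 + 12 = 16 ≤ 18, return 15 + 13 = 28.
Atlas + Lyra: cost 5 + 4 = 9 ≤ 18, return 16 + 15 = 31.
Best is Atlas and Lyra with total return 31.

31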